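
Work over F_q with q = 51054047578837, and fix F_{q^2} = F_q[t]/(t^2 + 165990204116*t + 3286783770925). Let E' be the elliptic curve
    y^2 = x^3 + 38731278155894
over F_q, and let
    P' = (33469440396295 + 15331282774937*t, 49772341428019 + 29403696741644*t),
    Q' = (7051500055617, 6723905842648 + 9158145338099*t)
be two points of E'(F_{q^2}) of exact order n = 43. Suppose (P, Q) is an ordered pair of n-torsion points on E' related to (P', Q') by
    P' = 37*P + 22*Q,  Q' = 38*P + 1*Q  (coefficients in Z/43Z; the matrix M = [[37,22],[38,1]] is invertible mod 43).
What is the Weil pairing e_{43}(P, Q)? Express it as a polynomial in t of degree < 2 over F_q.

The 43-Weil pairing on E[43] over F_{51054047578837} is alternating-bilinear: e_{43}(P',Q') = e_{43}(P,Q)^det(M).
Inverting 18 mod 43: 12. Thus e_{43}(P,Q) = e(P',Q')^{12}.
6-bit Miller (101011) on E'/F_{51054047578837} with a'=0, b'=38731278155894: accumulate tangent/chord ratios at Q'+S and P'+S'.
Result: e(P',Q') = 42880112361707 + 31207547451548*t.
(42880112361707 + 31207547451548*t)^{12} mod (51054047578837,f) = 42420416860250 + 45143134982559*t.

42420416860250 + 45143134982559*t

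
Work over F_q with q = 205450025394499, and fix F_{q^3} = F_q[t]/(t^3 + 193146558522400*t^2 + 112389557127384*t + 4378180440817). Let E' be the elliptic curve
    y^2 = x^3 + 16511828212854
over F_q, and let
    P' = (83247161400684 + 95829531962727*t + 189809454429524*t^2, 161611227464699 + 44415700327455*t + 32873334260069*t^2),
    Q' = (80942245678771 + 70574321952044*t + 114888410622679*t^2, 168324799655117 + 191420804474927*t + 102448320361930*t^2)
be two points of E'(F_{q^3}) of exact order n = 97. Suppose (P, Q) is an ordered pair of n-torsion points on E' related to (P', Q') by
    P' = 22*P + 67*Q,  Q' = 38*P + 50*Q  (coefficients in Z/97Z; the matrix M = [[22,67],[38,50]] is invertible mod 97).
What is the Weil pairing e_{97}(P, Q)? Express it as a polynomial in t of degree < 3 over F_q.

131345901490453 + 150249910196232*t + 57098341195687*t^2

Alternating bilinearity on E[97] (values in mu_{97} in F_{205450025394499^3}) gives e(P',Q') = e(P,Q)^det(M).
So e_{97}(P,Q) = e_{97}(P',Q')^{54}, since 9*54 = 1 mod 97.
Build f_{97,P'} and f_{97,Q'} via the 7-bit ladder of 97=1100001_2; evaluate at shifted divisors; quotient in F_{205450025394499^3}.
f_P(D_Q)/f_Q(D_P) = 28441560436107 + 22037954791380*t + 49992712710868*t^2.
Finally e_{97}(P,Q) = 131345901490453 + 150249910196232*t + 57098341195687*t^2.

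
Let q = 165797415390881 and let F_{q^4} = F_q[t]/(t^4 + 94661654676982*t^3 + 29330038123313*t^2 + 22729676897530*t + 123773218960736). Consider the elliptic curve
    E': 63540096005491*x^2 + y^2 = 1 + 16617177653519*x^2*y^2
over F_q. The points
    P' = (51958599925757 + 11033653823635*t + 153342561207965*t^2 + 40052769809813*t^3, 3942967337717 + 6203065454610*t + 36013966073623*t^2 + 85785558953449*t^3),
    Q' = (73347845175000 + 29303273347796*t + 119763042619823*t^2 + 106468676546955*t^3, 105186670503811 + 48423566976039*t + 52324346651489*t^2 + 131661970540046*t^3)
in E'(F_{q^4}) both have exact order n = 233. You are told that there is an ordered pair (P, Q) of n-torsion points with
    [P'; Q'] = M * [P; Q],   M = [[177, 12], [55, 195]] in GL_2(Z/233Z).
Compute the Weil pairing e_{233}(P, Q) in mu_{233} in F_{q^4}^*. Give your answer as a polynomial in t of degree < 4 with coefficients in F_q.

66560418097701 + 142195857887030*t + 152244844286500*t^2 + 61301803904505*t^3

The 233-Weil pairing on E[233] over F_{165797415390881} is alternating-bilinear: e_{233}(P',Q') = e_{233}(P,Q)^det(M).
So e_{233}(P,Q) = e_{233}(P',Q')^{10}, since 70*10 = 1 mod 233.
Edwards a_E,d_E -> Montgomery A=99606705311548,B=126885882148761 -> Weierstrass 63256803132148,83955230780588 via alpha=13359545609835,beta=11730729587993.
8-bit Miller (11101001) on E'/F_{165797415390881} with a'=63256803132148, b'=83955230780588: accumulate tangent/chord ratios at Q'+S and P'+S'.
Result: e(P',Q') = 156471149527573 + 90405400789007*t + 41737484087375*t^2 + 106343201500225*t^3.
Thus e_{233}(P,Q) = 66560418097701 + 142195857887030*t + 152244844286500*t^2 + 61301803904505*t^3.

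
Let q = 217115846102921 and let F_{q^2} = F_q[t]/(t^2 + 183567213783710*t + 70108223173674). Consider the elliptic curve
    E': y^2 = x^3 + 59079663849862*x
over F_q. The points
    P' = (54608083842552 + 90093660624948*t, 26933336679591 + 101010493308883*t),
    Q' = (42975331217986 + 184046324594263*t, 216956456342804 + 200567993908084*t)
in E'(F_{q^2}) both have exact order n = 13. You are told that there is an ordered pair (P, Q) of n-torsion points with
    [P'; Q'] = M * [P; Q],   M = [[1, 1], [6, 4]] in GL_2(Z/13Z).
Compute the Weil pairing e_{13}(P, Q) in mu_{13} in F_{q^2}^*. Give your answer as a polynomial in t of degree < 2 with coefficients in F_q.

61037212088772 + 53435468548426*t

The 13-Weil pairing on E[13] over F_{217115846102921} is alternating-bilinear: e_{13}(P',Q') = e_{13}(P,Q)^det(M).
1*4 - 1*6 = -2; reduced mod 13: det = 11, inverse 6.
Double-and-add over 1101: 4-1 doublings, 3-1 additions; each step l_{T,T}/v_{2T} or l_{T,P'}/v at Q'+S for random S.
e_{13}(P',Q') = 161387963116494 + 12793909467766*t.
e_{13}(P,Q) = (161387963116494 + 12793909467766*t)^{6} = 61037212088772 + 53435468548426*t.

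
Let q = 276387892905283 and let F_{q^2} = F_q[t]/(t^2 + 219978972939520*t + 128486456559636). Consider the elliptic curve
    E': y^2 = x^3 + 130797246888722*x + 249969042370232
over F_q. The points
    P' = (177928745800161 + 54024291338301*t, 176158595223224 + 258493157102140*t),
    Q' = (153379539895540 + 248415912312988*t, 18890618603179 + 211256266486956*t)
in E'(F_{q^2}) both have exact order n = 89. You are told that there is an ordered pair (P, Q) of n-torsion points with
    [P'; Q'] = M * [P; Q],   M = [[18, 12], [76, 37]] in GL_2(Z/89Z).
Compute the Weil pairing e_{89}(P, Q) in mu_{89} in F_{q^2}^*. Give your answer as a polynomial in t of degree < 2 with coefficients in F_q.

237575384988624 + 164405756693830*t

The 89-Weil pairing on E[89] over F_{276387892905283} is alternating-bilinear: e_{89}(P',Q') = e_{89}(P,Q)^det(M).
So e_{89}(P,Q) = e_{89}(P',Q')^{17}, since 21*17 = 1 mod 89.
Double-and-add over 1011001: 7-1 doublings, 4-1 additions; each step l_{T,T}/v_{2T} or l_{T,P'}/v at Q'+S for random S.
Miller gives e_{89}(P',Q') = 171783374514625 + 166360372814102*t in F_{276387892905283^2}.
e_{89}(P,Q) = (171783374514625 + 166360372814102*t)^{17} = 237575384988624 + 164405756693830*t.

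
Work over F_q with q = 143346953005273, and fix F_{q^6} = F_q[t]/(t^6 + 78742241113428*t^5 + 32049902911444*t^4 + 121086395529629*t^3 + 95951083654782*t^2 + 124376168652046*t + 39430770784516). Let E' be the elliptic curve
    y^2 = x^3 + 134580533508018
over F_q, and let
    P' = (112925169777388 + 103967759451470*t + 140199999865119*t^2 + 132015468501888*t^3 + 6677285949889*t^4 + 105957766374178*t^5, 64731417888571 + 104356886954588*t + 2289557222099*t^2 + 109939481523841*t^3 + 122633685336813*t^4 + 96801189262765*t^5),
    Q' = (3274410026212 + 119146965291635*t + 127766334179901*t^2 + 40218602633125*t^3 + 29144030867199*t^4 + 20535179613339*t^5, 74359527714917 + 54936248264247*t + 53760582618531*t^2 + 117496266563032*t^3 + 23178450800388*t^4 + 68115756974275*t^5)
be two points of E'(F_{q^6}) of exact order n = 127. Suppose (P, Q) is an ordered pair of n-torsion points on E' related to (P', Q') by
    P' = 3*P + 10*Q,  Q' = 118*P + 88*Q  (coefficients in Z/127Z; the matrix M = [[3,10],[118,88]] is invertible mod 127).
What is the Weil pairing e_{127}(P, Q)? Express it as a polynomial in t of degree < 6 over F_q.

64979219857446 + 94935769809163*t + 74160509727879*t^2 + 126633818742387*t^3 + 79531802395970*t^4 + 1524351615475*t^5

The 127-Weil pairing on E[127] over F_{143346953005273} is alternating-bilinear: e_{127}(P',Q') = e_{127}(P,Q)^det(M).
Hence e(P,Q) = e(P',Q')^{47} where 47 = 100^{-1} mod 127.
Run Miller on y^2=x^3+134580533508018 over F_{143346953005273}: ladder 1111111 (7 bits); e = f_P(D_Q)/f_Q(D_P).
Miller gives e_{127}(P',Q') = 38887184782094 + 89323248595208*t + 105486970827818*t^2 + 139789050062370*t^3 + 21655855411018*t^4 + 114861299428618*t^5 in F_{143346953005273^6}.
Finally e_{127}(P,Q) = 64979219857446 + 94935769809163*t + 74160509727879*t^2 + 126633818742387*t^3 + 79531802395970*t^4 + 1524351615475*t^5.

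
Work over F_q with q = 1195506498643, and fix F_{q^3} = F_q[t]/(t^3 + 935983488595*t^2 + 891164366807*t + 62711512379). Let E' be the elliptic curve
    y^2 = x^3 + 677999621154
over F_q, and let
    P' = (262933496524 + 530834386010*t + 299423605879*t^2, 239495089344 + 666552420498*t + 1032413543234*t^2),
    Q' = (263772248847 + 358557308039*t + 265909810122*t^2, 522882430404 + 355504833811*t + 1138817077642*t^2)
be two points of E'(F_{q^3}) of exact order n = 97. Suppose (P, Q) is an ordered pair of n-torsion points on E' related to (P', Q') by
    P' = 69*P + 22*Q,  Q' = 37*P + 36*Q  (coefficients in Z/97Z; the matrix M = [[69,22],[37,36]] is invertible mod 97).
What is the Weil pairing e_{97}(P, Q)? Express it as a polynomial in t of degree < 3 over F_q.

1143539521992 + 1080193427597*t + 722542983883*t^2

Under M = [[69,22],[37,36]] in GL_2(Z/97), e_{97}(P',Q') = e_{97}(P,Q)^(69*36-22*37 mod 97).
det M = 69*36 - 22*37 = 1670 = 21 (mod 97); 21^{-1} = 37 (mod 97).
7-bit Miller (1100001) on E'/F_{1195506498643} with a'=0, b'=677999621154: accumulate tangent/chord ratios at Q'+S and P'+S'.
e_{97}(P',Q') = 564241581119 + 989416283266*t + 82379790550*t^2.
Raise to 37: e(P,Q) = 1143539521992 + 1080193427597*t + 722542983883*t^2 in mu_{97}.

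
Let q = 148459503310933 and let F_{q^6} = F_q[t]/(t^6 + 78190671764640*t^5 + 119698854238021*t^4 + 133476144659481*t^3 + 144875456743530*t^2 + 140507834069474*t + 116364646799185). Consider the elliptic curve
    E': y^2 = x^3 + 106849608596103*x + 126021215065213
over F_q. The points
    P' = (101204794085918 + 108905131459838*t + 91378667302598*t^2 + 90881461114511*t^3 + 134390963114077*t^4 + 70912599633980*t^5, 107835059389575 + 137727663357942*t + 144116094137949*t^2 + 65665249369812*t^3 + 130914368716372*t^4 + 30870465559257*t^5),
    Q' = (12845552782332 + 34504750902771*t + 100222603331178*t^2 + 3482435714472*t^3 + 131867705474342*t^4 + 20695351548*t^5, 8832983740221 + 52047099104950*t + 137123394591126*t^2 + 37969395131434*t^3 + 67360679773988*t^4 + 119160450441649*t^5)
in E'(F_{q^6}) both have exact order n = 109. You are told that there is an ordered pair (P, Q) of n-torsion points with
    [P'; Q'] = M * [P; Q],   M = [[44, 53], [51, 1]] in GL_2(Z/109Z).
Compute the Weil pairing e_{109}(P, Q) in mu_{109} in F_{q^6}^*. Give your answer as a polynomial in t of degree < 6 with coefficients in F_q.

Under M = [[44,53],[51,1]] in GL_2(Z/109), e_{109}(P',Q') = e_{109}(P,Q)^(44*1-53*51 mod 109).
Hence e(P,Q) = e(P',Q')^{38} where 38 = 66^{-1} mod 109.
Double-and-add over 1101101: 7-1 doublings, 5-1 additions; each step l_{T,T}/v_{2T} or l_{T,P'}/v at Q'+S for random S.
e_{109}(P',Q') = 47229851707655 + 25195234580383*t + 23768504063367*t^2 + 59482103895353*t^3 + 70301299520670*t^4 + 15332683232169*t^5.
Raise to 38: e(P,Q) = 23924985057522 + 5391933705982*t + 123325819414708*t^2 + 2334510509670*t^3 + 50229274411757*t^4 + 95134520923494*t^5 in mu_{109}.

23924985057522 + 5391933705982*t + 123325819414708*t^2 + 2334510509670*t^3 + 50229274411757*t^4 + 95134520923494*t^5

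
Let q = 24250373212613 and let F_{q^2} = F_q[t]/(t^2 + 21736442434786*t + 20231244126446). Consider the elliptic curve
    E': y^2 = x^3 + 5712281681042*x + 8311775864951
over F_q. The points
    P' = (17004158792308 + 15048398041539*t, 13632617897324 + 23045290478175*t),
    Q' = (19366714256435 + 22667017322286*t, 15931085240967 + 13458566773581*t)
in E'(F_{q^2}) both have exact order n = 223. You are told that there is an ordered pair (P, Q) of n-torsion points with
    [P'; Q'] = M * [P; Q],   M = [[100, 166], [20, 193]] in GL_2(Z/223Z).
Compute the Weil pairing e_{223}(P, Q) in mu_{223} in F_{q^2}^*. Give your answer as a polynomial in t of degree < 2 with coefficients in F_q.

e_{223} is bilinear + alternating on E[223], so e_{223}(100*P + 166*Q, 20*P + 193*Q) = e_{223}(P,Q)^(100*193-166*20).
Inverting 147 mod 223: 44. Thus e_{223}(P,Q) = e(P',Q')^{44}.
8-bit Miller (11011111) on E'/F_{24250373212613} with a'=5712281681042, b'=8311775864951: accumulate tangent/chord ratios at Q'+S and P'+S'.
So e_{223}(P',Q') = 7684083149804 + 15443885499178*t.
Hence e(P,Q) = 1029567295710 + 18625512154263*t in F_{24250373212613^2}^*.

1029567295710 + 18625512154263*t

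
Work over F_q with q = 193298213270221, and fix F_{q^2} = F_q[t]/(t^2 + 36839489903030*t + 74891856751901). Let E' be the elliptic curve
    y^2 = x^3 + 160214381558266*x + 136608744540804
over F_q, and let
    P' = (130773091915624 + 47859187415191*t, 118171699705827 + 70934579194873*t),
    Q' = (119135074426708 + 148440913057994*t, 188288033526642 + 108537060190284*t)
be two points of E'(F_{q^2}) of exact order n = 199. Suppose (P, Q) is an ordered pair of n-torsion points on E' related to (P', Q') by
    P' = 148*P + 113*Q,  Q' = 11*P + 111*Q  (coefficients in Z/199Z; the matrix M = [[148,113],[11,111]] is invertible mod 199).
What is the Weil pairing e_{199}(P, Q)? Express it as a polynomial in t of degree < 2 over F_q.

Since e_{199}(P,P)=e_{199}(Q,Q)=1 and e_{199}(Q,P)=e_{199}(P,Q)^{-1}, expanding e_{199}(148*P + 113*Q,11*P + 111*Q) leaves e(P,Q)^det(M).
det(M) mod 199 = 61; its inverse in (Z/199)^* is 62 (check: 61*62 mod 199 = 1).
8-bit Miller (11000111) on E'/F_{193298213270221} with a'=160214381558266, b'=136608744540804: accumulate tangent/chord ratios at Q'+S and P'+S'.
e_{199}(P',Q') = 178924219418522 + 84086941744030*t.
Thus e_{199}(P,Q) = 62700085742873 + 113689510340570*t.

62700085742873 + 113689510340570*t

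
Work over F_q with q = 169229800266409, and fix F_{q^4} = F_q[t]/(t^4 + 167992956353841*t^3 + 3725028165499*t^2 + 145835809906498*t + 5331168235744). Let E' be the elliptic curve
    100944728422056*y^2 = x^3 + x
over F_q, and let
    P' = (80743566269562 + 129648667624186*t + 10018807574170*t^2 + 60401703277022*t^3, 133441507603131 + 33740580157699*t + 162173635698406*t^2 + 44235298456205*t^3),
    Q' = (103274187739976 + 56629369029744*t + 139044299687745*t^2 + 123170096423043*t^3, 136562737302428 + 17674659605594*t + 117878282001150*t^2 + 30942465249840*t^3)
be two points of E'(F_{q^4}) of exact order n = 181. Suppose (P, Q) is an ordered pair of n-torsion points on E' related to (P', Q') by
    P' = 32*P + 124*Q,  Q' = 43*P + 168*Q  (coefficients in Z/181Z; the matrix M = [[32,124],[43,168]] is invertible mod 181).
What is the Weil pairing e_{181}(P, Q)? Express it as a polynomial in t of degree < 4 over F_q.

Since e_{181}(P,P)=e_{181}(Q,Q)=1 and e_{181}(Q,P)=e_{181}(P,Q)^{-1}, expanding e_{181}(32*P + 124*Q,43*P + 168*Q) leaves e(P,Q)^det(M).
det(M) mod 181 = 44; its inverse in (Z/181)^* is 144 (check: 44*144 mod 181 = 1).
Undo Montgomery via alpha=0, beta=31148291890327: (a',b')=(162417814693543,0) over F_{169229800266409}.
Build f_{181,P'} and f_{181,Q'} via the 8-bit ladder of 181=10110101_2; evaluate at shifted divisors; quotient in F_{169229800266409^4}.
So e_{181}(P',Q') = 39958602494062 + 31841700425682*t + 60188932421021*t^2 + 155762959431478*t^3.
(39958602494062 + 31841700425682*t + 60188932421021*t^2 + 155762959431478*t^3)^{144} mod (169229800266409,f) = 117497507280059 + 113760420111772*t + 158325890470747*t^2 + 95678043772499*t^3.

117497507280059 + 113760420111772*t + 158325890470747*t^2 + 95678043772499*t^3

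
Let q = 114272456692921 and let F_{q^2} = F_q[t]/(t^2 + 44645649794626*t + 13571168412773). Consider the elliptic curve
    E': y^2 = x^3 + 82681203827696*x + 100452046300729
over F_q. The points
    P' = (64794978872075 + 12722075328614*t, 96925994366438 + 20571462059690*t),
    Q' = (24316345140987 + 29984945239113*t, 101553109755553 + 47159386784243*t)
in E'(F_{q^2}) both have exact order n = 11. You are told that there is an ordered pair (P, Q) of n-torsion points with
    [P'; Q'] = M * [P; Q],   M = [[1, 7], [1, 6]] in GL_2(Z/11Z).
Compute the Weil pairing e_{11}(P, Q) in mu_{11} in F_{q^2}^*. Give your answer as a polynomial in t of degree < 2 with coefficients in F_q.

75872210970374 + 54212977861157*t

The 11-Weil pairing on E[11] over F_{114272456692921} is alternating-bilinear: e_{11}(P',Q') = e_{11}(P,Q)^det(M).
Hence e(P,Q) = e(P',Q')^{10} where 10 = 10^{-1} mod 11.
Double-and-add over 1011: 4-1 doublings, 3-1 additions; each step l_{T,T}/v_{2T} or l_{T,P'}/v at Q'+S for random S.
So e_{11}(P',Q') = 68306688231204 + 60059478831764*t.
e_{11}(P,Q) = (68306688231204 + 60059478831764*t)^{10} = 75872210970374 + 54212977861157*t.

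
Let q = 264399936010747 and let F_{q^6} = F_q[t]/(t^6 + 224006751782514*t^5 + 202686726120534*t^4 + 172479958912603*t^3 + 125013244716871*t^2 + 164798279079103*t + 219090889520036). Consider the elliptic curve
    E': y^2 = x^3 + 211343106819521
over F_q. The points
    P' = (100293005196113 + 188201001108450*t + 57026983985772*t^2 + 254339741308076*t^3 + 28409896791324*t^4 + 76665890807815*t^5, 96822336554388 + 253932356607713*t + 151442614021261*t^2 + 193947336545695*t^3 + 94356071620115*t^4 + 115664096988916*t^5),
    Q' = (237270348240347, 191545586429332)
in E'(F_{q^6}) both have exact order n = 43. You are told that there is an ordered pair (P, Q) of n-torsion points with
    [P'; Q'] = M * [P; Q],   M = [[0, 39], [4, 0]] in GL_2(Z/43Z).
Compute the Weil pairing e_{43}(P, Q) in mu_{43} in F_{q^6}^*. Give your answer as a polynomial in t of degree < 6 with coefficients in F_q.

Alternating bilinearity on E[43] (values in mu_{43} in F_{264399936010747^6}) gives e(P',Q') = e(P,Q)^det(M).
Hence e(P,Q) = e(P',Q')^{35} where 35 = 16^{-1} mod 43.
Run Miller on y^2=x^3+211343106819521 over F_{264399936010747}: ladder 101011 (6 bits); e = f_P(D_Q)/f_Q(D_P).
f_P(D_Q)/f_Q(D_P) = 243765854438097 + 95656147674334*t + 126149593564574*t^2 + 249924570026491*t^3 + 215966642979608*t^4 + 205038588616163*t^5.
Hence e(P,Q) = 187597308783375 + 133551799921885*t + 48675420811251*t^2 + 122265551024881*t^3 + 106987887323380*t^4 + 128518019662934*t^5 in F_{264399936010747^6}^*.

187597308783375 + 133551799921885*t + 48675420811251*t^2 + 122265551024881*t^3 + 106987887323380*t^4 + 128518019662934*t^5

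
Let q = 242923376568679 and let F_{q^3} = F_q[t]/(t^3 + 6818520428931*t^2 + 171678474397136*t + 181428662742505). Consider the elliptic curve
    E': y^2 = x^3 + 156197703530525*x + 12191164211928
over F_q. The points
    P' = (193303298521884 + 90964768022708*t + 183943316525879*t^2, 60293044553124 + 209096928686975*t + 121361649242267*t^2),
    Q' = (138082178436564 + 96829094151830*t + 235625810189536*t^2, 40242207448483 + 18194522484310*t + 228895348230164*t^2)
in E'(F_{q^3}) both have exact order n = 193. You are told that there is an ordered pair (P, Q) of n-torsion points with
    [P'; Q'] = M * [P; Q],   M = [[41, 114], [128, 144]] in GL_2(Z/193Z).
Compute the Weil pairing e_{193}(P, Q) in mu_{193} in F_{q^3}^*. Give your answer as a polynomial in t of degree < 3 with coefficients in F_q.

242271536989998 + 30634143916719*t + 175995470903689*t^2

e_{193} is bilinear + alternating on E[193], so e_{193}(41*P + 114*Q, 128*P + 144*Q) = e_{193}(P,Q)^(41*144-114*128).
So e_{193}(P,Q) = e_{193}(P',Q')^{64}, since 190*64 = 1 mod 193.
Run Miller on y^2=x^3+156197703530525*x+12191164211928 over F_{242923376568679}: ladder 11000001 (8 bits); e = f_P(D_Q)/f_Q(D_P).
Result: e(P',Q') = 205289127383380 + 207928320333092*t + 123778762296417*t^2.
(205289127383380 + 207928320333092*t + 123778762296417*t^2)^{64} mod (242923376568679,f) = 242271536989998 + 30634143916719*t + 175995470903689*t^2.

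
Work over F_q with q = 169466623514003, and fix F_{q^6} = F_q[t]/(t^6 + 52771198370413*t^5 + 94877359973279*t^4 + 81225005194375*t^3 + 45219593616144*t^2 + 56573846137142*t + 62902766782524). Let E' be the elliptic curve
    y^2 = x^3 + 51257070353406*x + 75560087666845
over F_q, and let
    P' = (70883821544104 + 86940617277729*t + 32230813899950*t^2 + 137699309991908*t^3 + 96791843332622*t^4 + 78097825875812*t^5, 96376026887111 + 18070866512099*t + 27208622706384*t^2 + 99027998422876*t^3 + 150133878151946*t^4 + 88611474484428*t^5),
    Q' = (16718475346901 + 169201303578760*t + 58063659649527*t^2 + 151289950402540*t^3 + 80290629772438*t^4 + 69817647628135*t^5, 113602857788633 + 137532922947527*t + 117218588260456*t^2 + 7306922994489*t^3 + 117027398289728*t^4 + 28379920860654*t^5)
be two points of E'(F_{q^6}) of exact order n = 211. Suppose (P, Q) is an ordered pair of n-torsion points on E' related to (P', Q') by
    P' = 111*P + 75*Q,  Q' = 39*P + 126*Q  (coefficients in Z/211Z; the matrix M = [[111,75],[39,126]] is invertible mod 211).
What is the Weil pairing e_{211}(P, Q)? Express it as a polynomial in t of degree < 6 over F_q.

e_{211} is bilinear + alternating on E[211], so e_{211}(111*P + 75*Q, 39*P + 126*Q) = e_{211}(P,Q)^(111*126-75*39).
Inverting 89 mod 211: 147. Thus e_{211}(P,Q) = e(P',Q')^{147}.
Miller loop for e_{211} over F_{169466623514003^6}: bits of 211 = 11010011; 7 double steps + 4 add steps, l/v at each.
The quotient is 124968909595111 + 39645774607101*t + 126453595596524*t^2 + 23955532803501*t^3 + 112267447219524*t^4 + 80219986264438*t^5.
Raise to 147: e(P,Q) = 87372616145596 + 39854551214519*t + 54552201289850*t^2 + 88585191150612*t^3 + 56689748155300*t^4 + 122903459089350*t^5 in mu_{211}.

87372616145596 + 39854551214519*t + 54552201289850*t^2 + 88585191150612*t^3 + 56689748155300*t^4 + 122903459089350*t^5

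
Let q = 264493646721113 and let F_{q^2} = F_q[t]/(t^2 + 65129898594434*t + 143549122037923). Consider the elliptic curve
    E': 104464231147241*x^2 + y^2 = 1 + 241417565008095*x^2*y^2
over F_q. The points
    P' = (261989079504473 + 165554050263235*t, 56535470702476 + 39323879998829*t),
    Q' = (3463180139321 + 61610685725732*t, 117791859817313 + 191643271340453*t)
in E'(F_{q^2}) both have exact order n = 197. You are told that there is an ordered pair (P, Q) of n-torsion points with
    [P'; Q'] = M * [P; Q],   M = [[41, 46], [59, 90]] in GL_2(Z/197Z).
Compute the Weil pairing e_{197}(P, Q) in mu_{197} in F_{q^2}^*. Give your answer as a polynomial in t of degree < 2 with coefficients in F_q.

e_{197}(aP+bQ,cP+dQ) = e_{197}(P,Q)^(ad-bc); with (a,b,c,d)=(41,46,59,90) this gives the det-197 law.
det(M) mod 197 = 188; its inverse in (Z/197)^* is 175 (check: 188*175 mod 197 = 1).
Map (x,y)_Ed via u=(1+y)/(1-y), v=(1+y)/((1-y)x) to Montgomery A=174888333821900,B=248880840757464; then to (a',b')=(200474630806531,173937423038224).
n = 197 = (11000101)_2 (8 bits, wt 4); accumulate f_{197,P'}(Q'+S)/f_{197,P'}(S) along the 7-step ladder.
So e_{197}(P',Q') = 153891555300440 + 24632212850680*t.
e_{197}(P,Q) = (153891555300440 + 24632212850680*t)^{175} = 115866937305166 + 187122607375090*t.

115866937305166 + 187122607375090*t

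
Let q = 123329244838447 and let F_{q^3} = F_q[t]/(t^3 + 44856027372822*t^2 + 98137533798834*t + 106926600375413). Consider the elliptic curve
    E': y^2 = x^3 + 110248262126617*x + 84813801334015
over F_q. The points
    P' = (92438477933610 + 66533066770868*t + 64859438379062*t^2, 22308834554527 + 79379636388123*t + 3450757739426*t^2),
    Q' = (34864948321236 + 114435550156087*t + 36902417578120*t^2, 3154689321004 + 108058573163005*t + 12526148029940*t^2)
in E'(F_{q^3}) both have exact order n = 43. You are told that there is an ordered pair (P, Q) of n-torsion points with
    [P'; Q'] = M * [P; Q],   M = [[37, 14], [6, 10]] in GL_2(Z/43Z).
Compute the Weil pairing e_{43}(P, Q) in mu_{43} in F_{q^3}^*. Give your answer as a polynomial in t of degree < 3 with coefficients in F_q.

84936549368506 + 15489938226825*t + 3033319059917*t^2

e_{43}(aP+bQ,cP+dQ) = e_{43}(P,Q)^(ad-bc); with (a,b,c,d)=(37,14,6,10) this gives the det-43 law.
So e_{43}(P,Q) = e_{43}(P',Q')^{20}, since 28*20 = 1 mod 43.
Run Miller on y^2=x^3+110248262126617*x+84813801334015 over F_{123329244838447}: ladder 101011 (6 bits); e = f_P(D_Q)/f_Q(D_P).
f_P(D_Q)/f_Q(D_P) = 78749795280650 + 120570500791266*t + 57301624271188*t^2.
(78749795280650 + 120570500791266*t + 57301624271188*t^2)^{20} mod (123329244838447,f) = 84936549368506 + 15489938226825*t + 3033319059917*t^2.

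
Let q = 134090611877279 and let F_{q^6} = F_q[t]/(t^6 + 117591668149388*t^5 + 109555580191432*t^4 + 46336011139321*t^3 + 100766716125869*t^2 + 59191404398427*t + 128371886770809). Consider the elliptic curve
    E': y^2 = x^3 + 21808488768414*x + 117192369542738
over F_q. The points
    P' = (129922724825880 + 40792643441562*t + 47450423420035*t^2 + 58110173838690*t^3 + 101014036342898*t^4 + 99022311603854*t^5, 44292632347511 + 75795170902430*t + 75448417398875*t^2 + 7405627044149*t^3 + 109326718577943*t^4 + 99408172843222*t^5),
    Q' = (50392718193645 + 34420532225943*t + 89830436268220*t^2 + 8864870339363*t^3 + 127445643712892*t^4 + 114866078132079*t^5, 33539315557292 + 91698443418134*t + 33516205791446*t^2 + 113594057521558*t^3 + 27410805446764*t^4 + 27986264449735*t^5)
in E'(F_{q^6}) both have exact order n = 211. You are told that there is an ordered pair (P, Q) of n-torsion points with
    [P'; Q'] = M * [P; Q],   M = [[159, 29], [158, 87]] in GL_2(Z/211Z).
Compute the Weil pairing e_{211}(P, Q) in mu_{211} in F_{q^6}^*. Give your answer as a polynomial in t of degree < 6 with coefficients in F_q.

Since e_{211}(P,P)=e_{211}(Q,Q)=1 and e_{211}(Q,P)=e_{211}(P,Q)^{-1}, expanding e_{211}(159*P + 29*Q,158*P + 87*Q) leaves e(P,Q)^det(M).
So e_{211}(P,Q) = e_{211}(P',Q')^{179}, since 178*179 = 1 mod 211.
n = 211 = (11010011)_2 (8 bits, wt 5); accumulate f_{211,P'}(Q'+S)/f_{211,P'}(S) along the 7-step ladder.
Miller gives e_{211}(P',Q') = 49854475659812 + 78693378977588*t + 42242971346092*t^2 + 37190765866326*t^3 + 103446944310280*t^4 + 71436892786339*t^5 in F_{134090611877279^6}.
Hence e(P,Q) = 99095097768205 + 107778282587200*t + 16373637455174*t^2 + 13675977939099*t^3 + 8845202961298*t^4 + 95332208535109*t^5 in F_{134090611877279^6}^*.

99095097768205 + 107778282587200*t + 16373637455174*t^2 + 13675977939099*t^3 + 8845202961298*t^4 + 95332208535109*t^5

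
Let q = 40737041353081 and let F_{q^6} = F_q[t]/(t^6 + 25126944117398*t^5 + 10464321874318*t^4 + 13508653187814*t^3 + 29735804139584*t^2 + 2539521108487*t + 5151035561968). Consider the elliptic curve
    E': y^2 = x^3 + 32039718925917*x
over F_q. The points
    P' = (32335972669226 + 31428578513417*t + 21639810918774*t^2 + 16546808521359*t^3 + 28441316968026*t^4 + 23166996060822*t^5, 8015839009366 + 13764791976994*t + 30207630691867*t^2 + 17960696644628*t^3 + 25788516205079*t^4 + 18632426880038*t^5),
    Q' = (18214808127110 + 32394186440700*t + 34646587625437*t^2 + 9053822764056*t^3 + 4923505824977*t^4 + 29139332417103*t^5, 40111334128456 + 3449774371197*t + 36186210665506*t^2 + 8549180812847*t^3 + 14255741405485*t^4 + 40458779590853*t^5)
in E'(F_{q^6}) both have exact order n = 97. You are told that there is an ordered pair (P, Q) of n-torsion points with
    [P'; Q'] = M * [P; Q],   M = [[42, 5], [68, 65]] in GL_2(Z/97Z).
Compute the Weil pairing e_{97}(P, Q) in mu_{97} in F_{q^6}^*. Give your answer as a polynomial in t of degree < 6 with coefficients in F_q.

Since e_{97}(P,P)=e_{97}(Q,Q)=1 and e_{97}(Q,P)=e_{97}(P,Q)^{-1}, expanding e_{97}(42*P + 5*Q,68*P + 65*Q) leaves e(P,Q)^det(M).
det(M) mod 97 = 62; its inverse in (Z/97)^* is 36 (check: 62*36 mod 97 = 1).
n = 97 = (1100001)_2 (7 bits, wt 3); accumulate f_{97,P'}(Q'+S)/f_{97,P'}(S) along the 6-step ladder.
f_P(D_Q)/f_Q(D_P) = 40393397755390 + 40255445414008*t + 16243145849836*t^2 + 14373278765381*t^3 + 13664318723979*t^4 + 3736427496364*t^5.
Thus e_{97}(P,Q) = 26024744750224 + 28131908762951*t + 34761623165572*t^2 + 13236604778563*t^3 + 30553039061102*t^4 + 40520149452878*t^5.

26024744750224 + 28131908762951*t + 34761623165572*t^2 + 13236604778563*t^3 + 30553039061102*t^4 + 40520149452878*t^5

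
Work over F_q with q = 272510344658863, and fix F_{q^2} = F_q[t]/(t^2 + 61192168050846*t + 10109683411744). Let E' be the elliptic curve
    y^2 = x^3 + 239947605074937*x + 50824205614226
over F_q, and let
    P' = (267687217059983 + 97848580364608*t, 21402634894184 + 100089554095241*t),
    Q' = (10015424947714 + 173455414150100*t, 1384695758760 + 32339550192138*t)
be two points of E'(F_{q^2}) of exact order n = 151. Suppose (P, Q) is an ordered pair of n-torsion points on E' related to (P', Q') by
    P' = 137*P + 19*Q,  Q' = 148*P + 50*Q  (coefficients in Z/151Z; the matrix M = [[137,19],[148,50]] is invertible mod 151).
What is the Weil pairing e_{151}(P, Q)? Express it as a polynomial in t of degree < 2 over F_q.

Since e_{151}(P,P)=e_{151}(Q,Q)=1 and e_{151}(Q,P)=e_{151}(P,Q)^{-1}, expanding e_{151}(137*P + 19*Q,148*P + 50*Q) leaves e(P,Q)^det(M).
Hence e(P,Q) = e(P',Q')^{120} where 120 = 112^{-1} mod 151.
8-bit Miller (10010111) on E'/F_{272510344658863} with a'=239947605074937, b'=50824205614226: accumulate tangent/chord ratios at Q'+S and P'+S'.
e_{151}(P',Q') = 139906756344608 + 77162383392422*t.
(139906756344608 + 77162383392422*t)^{120} mod (272510344658863,f) = 171555684420033 + 10728158621366*t.

171555684420033 + 10728158621366*t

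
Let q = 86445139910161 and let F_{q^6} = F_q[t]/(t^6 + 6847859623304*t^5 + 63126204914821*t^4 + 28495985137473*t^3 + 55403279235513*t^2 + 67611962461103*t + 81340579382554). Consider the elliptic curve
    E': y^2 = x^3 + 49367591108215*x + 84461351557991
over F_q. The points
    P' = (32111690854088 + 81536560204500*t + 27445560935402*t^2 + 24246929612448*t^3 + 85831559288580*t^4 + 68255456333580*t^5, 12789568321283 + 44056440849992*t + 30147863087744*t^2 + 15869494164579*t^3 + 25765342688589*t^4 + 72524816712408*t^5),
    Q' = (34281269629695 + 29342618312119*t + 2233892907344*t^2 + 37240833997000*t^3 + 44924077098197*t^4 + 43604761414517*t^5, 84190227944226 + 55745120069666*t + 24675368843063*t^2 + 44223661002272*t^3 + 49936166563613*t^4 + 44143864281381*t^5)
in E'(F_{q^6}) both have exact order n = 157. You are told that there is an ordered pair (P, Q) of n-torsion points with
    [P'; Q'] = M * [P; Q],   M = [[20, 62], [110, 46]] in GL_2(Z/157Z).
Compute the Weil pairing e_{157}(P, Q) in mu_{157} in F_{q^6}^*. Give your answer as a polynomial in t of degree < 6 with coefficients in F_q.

35405462194749 + 9292069623102*t + 43486722078741*t^2 + 55336383126612*t^3 + 71784702451699*t^4 + 75033060952658*t^5

The 157-Weil pairing on E[157] over F_{86445139910161} is alternating-bilinear: e_{157}(P',Q') = e_{157}(P,Q)^det(M).
det M = 20*46 - 62*110 = -5900 = 66 (mod 157); 66^{-1} = 69 (mod 157).
Double-and-add over 10011101: 8-1 doublings, 5-1 additions; each step l_{T,T}/v_{2T} or l_{T,P'}/v at Q'+S for random S.
So e_{157}(P',Q') = 54533582700881 + 70661337919823*t + 41173820801316*t^2 + 71365680927616*t^3 + 8746005667836*t^4 + 29169608461098*t^5.
(54533582700881 + 70661337919823*t + 41173820801316*t^2 + 71365680927616*t^3 + 8746005667836*t^4 + 29169608461098*t^5)^{69} mod (86445139910161,f) = 35405462194749 + 9292069623102*t + 43486722078741*t^2 + 55336383126612*t^3 + 71784702451699*t^4 + 75033060952658*t^5.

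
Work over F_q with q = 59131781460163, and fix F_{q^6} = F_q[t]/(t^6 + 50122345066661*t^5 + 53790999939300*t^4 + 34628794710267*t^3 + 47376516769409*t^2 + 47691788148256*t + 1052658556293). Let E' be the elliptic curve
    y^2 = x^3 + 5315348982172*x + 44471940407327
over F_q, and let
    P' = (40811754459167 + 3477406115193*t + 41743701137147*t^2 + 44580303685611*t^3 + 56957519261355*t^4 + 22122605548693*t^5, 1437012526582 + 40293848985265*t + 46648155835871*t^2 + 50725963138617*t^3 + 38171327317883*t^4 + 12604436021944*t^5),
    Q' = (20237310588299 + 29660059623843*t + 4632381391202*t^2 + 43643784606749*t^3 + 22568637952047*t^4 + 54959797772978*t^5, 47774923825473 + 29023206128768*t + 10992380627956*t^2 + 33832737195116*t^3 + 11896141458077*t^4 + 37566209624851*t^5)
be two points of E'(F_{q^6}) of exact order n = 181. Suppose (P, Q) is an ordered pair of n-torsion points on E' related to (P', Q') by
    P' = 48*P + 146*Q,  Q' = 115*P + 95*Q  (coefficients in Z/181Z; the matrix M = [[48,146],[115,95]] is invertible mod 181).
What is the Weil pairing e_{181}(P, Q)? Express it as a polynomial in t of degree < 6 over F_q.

53512873179605 + 5421454561653*t + 49292543086272*t^2 + 18636332986335*t^3 + 15537267443670*t^4 + 53874717899341*t^5

The 181-Weil pairing on E[181] over F_{59131781460163} is alternating-bilinear: e_{181}(P',Q') = e_{181}(P,Q)^det(M).
48*95 - 146*115 = -12230; reduced mod 181: det = 78, inverse 123.
Miller loop for e_{181} over F_{59131781460163^6}: bits of 181 = 10110101; 7 double steps + 4 add steps, l/v at each.
Result: e(P',Q') = 16087790141765 + 53981152912060*t + 9395992792923*t^2 + 51529568108079*t^3 + 5383967930753*t^4 + 39130381955128*t^5.
Raise to 123: e(P,Q) = 53512873179605 + 5421454561653*t + 49292543086272*t^2 + 18636332986335*t^3 + 15537267443670*t^4 + 53874717899341*t^5 in mu_{181}.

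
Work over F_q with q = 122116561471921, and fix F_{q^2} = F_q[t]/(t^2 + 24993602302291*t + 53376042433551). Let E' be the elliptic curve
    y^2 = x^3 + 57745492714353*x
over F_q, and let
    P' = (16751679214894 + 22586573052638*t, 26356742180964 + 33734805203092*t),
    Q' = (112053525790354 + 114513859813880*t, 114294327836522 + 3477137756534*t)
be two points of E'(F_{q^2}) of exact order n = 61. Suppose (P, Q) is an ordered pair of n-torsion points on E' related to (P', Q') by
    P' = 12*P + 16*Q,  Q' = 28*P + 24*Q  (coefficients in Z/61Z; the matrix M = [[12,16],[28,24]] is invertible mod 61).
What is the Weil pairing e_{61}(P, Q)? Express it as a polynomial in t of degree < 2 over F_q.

11491058396037 + 71520916533471*t

Under M = [[12,16],[28,24]] in GL_2(Z/61), e_{61}(P',Q') = e_{61}(P,Q)^(12*24-16*28 mod 61).
Inverting 23 mod 61: 8. Thus e_{61}(P,Q) = e(P',Q')^{8}.
Miller loop for e_{61} over F_{122116561471921^2}: bits of 61 = 111101; 5 double steps + 4 add steps, l/v at each.
e_{61}(P',Q') = 8572320664215 + 43000884931988*t.
Hence e(P,Q) = 11491058396037 + 71520916533471*t in F_{122116561471921^2}^*.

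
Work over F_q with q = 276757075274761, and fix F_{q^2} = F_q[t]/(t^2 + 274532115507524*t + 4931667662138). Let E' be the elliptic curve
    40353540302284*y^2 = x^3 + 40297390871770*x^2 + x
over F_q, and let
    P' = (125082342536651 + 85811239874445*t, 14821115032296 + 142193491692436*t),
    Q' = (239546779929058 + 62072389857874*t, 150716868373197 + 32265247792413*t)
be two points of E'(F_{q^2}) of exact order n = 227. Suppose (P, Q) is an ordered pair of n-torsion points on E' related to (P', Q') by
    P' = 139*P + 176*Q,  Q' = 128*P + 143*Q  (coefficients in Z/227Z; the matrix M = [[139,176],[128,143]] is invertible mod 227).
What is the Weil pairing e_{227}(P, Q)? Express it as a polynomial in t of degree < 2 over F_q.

e_{227} is bilinear + alternating on E[227], so e_{227}(139*P + 176*Q, 128*P + 143*Q) = e_{227}(P,Q)^(139*143-176*128).
Inverting 73 mod 227: 28. Thus e_{227}(P,Q) = e(P',Q')^{28}.
Undo Montgomery via alpha=228435795947747, beta=7032529556522: (a',b')=(117880150294431,88592581891208) over F_{276757075274761}.
8-bit Miller (11100011) on E'/F_{276757075274761} with a'=117880150294431, b'=88592581891208: accumulate tangent/chord ratios at Q'+S and P'+S'.
The quotient is 59297094068904 + 47614811097655*t.
e_{227}(P,Q) = (59297094068904 + 47614811097655*t)^{28} = 130931808511494 + 15258791400676*t.

130931808511494 + 15258791400676*t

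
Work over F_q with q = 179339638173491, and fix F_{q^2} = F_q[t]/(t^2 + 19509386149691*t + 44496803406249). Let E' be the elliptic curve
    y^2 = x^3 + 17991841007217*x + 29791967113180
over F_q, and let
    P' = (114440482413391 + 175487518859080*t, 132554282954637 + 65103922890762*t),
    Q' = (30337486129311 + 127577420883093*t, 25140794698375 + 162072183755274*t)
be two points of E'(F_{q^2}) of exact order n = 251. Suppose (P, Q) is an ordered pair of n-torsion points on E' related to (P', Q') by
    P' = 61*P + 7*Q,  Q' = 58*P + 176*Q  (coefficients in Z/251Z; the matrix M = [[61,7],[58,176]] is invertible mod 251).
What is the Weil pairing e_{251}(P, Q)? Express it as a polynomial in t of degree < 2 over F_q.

e_{251}(aP+bQ,cP+dQ) = e_{251}(P,Q)^(ad-bc); with (a,b,c,d)=(61,7,58,176) this gives the det-251 law.
61*176 - 7*58 = 10330; reduced mod 251: det = 39, inverse 103.
n = 251 = (11111011)_2 (8 bits, wt 7); accumulate f_{251,P'}(Q'+S)/f_{251,P'}(S) along the 7-step ladder.
f_P(D_Q)/f_Q(D_P) = 174257595307500 + 143896281242509*t.
Raise to 103: e(P,Q) = 25974632165564 + 152590681367698*t in mu_{251}.

25974632165564 + 152590681367698*t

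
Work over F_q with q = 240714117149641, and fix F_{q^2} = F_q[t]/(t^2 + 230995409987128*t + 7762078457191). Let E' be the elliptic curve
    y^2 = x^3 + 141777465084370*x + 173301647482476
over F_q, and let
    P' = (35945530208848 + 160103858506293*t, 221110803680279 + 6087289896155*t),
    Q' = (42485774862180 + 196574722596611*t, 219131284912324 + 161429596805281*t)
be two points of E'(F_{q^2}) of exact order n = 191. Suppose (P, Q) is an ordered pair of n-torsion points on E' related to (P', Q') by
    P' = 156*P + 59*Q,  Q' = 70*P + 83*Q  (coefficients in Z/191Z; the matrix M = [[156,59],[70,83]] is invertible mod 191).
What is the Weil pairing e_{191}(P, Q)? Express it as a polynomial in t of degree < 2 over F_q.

104838713711235 + 91427325573153*t

The 191-Weil pairing on E[191] over F_{240714117149641} is alternating-bilinear: e_{191}(P',Q') = e_{191}(P,Q)^det(M).
det(M) mod 191 = 32; its inverse in (Z/191)^* is 6 (check: 32*6 mod 191 = 1).
Double-and-add over 10111111: 8-1 doublings, 7-1 additions; each step l_{T,T}/v_{2T} or l_{T,P'}/v at Q'+S for random S.
e_{191}(P',Q') = 191006666257841 + 29899083024773*t.
Raise to 6: e(P,Q) = 104838713711235 + 91427325573153*t in mu_{191}.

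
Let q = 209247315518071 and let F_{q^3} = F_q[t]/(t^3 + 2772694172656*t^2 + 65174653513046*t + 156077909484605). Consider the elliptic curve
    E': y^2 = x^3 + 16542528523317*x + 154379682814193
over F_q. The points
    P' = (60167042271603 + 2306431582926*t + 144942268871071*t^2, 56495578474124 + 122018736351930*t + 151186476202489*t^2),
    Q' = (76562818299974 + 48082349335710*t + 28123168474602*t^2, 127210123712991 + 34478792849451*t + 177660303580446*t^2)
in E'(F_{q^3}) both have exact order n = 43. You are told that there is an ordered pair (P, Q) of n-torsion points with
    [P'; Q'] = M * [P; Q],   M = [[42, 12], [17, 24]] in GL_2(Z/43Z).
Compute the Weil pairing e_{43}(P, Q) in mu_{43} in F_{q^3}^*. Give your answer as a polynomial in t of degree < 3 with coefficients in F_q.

Under M = [[42,12],[17,24]] in GL_2(Z/43), e_{43}(P',Q') = e_{43}(P,Q)^(42*24-12*17 mod 43).
Inverting 30 mod 43: 33. Thus e_{43}(P,Q) = e(P',Q')^{33}.
Run Miller on y^2=x^3+16542528523317*x+154379682814193 over F_{209247315518071}: ladder 101011 (6 bits); e = f_P(D_Q)/f_Q(D_P).
So e_{43}(P',Q') = 145012626771863 + 151008646591415*t + 81236624873399*t^2.
Hence e(P,Q) = 75445341359686 + 180578363986147*t + 152789304884092*t^2 in F_{209247315518071^3}^*.

75445341359686 + 180578363986147*t + 152789304884092*t^2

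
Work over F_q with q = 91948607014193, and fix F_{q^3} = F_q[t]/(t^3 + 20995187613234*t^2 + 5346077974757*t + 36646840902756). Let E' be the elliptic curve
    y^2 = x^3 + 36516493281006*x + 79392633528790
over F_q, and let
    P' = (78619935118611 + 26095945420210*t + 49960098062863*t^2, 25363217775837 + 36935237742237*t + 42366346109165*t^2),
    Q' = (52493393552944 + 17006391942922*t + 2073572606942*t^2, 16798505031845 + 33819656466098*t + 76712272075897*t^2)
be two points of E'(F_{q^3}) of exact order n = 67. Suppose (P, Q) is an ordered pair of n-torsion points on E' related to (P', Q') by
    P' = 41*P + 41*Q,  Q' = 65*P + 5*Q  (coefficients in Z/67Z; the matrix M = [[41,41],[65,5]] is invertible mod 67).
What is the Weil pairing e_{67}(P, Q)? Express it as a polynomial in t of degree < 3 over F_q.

11781221319067 + 30820894161319*t + 45953952658902*t^2

The 67-Weil pairing on E[67] over F_{91948607014193} is alternating-bilinear: e_{67}(P',Q') = e_{67}(P,Q)^det(M).
Inverting 19 mod 67: 60. Thus e_{67}(P,Q) = e(P',Q')^{60}.
7-bit Miller (1000011) on E'/F_{91948607014193} with a'=36516493281006, b'=79392633528790: accumulate tangent/chord ratios at Q'+S and P'+S'.
f_P(D_Q)/f_Q(D_P) = 41338692245313 + 36999949808585*t + 70580553638507*t^2.
Thus e_{67}(P,Q) = 11781221319067 + 30820894161319*t + 45953952658902*t^2.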